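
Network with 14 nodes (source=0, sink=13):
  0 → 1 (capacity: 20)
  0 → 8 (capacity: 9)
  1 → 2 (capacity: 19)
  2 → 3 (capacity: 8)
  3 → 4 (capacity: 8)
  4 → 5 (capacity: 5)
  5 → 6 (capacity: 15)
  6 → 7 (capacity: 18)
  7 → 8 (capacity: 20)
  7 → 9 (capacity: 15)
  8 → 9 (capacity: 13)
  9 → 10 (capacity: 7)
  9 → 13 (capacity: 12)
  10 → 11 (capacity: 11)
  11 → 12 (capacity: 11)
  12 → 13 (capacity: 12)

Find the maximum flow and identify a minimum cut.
Max flow = 14, Min cut edges: (0,8), (4,5)

Maximum flow: 14
Minimum cut: (0,8), (4,5)
Partition: S = [0, 1, 2, 3, 4], T = [5, 6, 7, 8, 9, 10, 11, 12, 13]

Max-flow min-cut theorem verified: both equal 14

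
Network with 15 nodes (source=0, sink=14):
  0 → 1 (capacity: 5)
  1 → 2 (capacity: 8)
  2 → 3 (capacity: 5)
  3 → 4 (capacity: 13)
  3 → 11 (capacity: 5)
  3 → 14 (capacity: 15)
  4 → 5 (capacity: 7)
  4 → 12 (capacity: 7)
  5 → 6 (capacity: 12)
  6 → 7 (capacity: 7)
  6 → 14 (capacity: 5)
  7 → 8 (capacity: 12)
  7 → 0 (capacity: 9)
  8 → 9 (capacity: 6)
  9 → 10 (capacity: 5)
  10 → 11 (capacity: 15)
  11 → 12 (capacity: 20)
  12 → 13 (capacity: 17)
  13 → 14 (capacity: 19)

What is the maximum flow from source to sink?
Maximum flow = 5

Max flow: 5

Flow assignment:
  0 → 1: 5/5
  1 → 2: 5/8
  2 → 3: 5/5
  3 → 14: 5/15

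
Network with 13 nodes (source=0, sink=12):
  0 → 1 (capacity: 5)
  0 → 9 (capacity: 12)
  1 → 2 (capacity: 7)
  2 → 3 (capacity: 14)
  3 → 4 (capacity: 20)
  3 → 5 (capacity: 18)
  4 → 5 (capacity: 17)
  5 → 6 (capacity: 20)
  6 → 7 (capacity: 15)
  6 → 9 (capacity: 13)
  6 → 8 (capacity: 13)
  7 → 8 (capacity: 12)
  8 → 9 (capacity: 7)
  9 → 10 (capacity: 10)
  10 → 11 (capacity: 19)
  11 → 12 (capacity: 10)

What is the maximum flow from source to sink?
Maximum flow = 10

Max flow: 10

Flow assignment:
  0 → 1: 5/5
  0 → 9: 5/12
  1 → 2: 5/7
  2 → 3: 5/14
  3 → 5: 5/18
  5 → 6: 5/20
  6 → 9: 5/13
  9 → 10: 10/10
  10 → 11: 10/19
  11 → 12: 10/10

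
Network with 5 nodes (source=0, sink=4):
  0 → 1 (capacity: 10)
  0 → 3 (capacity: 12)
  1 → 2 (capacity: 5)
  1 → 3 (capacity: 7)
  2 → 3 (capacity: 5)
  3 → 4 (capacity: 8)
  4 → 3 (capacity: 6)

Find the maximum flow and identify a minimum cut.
Max flow = 8, Min cut edges: (3,4)

Maximum flow: 8
Minimum cut: (3,4)
Partition: S = [0, 1, 2, 3], T = [4]

Max-flow min-cut theorem verified: both equal 8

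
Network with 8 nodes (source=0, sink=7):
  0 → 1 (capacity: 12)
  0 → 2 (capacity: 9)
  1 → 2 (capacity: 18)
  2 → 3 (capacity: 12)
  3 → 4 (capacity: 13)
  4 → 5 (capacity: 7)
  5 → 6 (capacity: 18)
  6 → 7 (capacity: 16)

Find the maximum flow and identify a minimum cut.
Max flow = 7, Min cut edges: (4,5)

Maximum flow: 7
Minimum cut: (4,5)
Partition: S = [0, 1, 2, 3, 4], T = [5, 6, 7]

Max-flow min-cut theorem verified: both equal 7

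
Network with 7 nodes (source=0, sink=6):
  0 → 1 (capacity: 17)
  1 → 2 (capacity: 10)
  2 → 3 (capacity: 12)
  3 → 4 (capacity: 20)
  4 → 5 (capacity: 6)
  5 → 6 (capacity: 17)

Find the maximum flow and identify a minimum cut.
Max flow = 6, Min cut edges: (4,5)

Maximum flow: 6
Minimum cut: (4,5)
Partition: S = [0, 1, 2, 3, 4], T = [5, 6]

Max-flow min-cut theorem verified: both equal 6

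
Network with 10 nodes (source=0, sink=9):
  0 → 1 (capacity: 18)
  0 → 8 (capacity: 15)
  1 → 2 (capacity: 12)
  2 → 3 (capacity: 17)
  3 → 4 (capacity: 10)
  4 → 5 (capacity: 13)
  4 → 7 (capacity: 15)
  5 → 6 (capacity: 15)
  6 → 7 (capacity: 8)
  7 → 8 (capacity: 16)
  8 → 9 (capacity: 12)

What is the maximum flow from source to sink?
Maximum flow = 12

Max flow: 12

Flow assignment:
  0 → 1: 10/18
  0 → 8: 2/15
  1 → 2: 10/12
  2 → 3: 10/17
  3 → 4: 10/10
  4 → 7: 10/15
  7 → 8: 10/16
  8 → 9: 12/12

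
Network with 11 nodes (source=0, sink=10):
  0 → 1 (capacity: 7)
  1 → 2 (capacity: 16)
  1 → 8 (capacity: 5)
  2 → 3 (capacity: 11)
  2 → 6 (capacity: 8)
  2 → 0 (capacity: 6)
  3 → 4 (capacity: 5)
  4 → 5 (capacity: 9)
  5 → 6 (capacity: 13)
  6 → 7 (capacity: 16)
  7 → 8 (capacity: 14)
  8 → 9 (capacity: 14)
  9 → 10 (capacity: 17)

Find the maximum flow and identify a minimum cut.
Max flow = 7, Min cut edges: (0,1)

Maximum flow: 7
Minimum cut: (0,1)
Partition: S = [0], T = [1, 2, 3, 4, 5, 6, 7, 8, 9, 10]

Max-flow min-cut theorem verified: both equal 7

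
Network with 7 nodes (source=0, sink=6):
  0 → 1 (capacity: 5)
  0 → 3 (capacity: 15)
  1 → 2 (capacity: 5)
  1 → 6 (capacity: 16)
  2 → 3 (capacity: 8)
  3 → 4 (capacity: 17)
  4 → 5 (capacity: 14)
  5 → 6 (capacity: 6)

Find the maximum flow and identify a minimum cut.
Max flow = 11, Min cut edges: (0,1), (5,6)

Maximum flow: 11
Minimum cut: (0,1), (5,6)
Partition: S = [0, 2, 3, 4, 5], T = [1, 6]

Max-flow min-cut theorem verified: both equal 11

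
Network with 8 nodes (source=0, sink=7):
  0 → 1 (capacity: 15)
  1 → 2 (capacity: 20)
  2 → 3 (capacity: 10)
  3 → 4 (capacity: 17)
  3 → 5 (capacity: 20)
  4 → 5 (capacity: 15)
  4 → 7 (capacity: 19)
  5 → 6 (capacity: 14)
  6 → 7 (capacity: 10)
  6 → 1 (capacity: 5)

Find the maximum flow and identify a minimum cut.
Max flow = 10, Min cut edges: (2,3)

Maximum flow: 10
Minimum cut: (2,3)
Partition: S = [0, 1, 2], T = [3, 4, 5, 6, 7]

Max-flow min-cut theorem verified: both equal 10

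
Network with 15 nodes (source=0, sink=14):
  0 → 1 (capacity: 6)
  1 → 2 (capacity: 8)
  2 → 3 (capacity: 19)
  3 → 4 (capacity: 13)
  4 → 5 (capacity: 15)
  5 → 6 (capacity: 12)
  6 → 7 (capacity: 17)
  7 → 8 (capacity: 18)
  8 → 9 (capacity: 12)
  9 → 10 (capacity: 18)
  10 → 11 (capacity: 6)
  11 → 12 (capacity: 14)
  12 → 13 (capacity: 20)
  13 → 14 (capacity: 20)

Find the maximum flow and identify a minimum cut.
Max flow = 6, Min cut edges: (10,11)

Maximum flow: 6
Minimum cut: (10,11)
Partition: S = [0, 1, 2, 3, 4, 5, 6, 7, 8, 9, 10], T = [11, 12, 13, 14]

Max-flow min-cut theorem verified: both equal 6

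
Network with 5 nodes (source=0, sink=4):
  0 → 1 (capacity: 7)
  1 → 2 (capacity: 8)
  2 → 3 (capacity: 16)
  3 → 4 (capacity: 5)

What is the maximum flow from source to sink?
Maximum flow = 5

Max flow: 5

Flow assignment:
  0 → 1: 5/7
  1 → 2: 5/8
  2 → 3: 5/16
  3 → 4: 5/5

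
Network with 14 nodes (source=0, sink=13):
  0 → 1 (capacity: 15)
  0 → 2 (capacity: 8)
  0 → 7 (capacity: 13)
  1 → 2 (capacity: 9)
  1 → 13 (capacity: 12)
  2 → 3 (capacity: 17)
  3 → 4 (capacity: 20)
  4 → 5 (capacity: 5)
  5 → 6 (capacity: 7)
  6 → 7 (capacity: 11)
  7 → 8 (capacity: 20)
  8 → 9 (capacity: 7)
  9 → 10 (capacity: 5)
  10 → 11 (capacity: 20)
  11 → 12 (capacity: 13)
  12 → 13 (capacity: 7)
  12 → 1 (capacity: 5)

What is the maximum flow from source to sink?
Maximum flow = 17

Max flow: 17

Flow assignment:
  0 → 1: 12/15
  0 → 2: 5/8
  1 → 13: 12/12
  2 → 3: 5/17
  3 → 4: 5/20
  4 → 5: 5/5
  5 → 6: 5/7
  6 → 7: 5/11
  7 → 8: 5/20
  8 → 9: 5/7
  9 → 10: 5/5
  10 → 11: 5/20
  11 → 12: 5/13
  12 → 13: 5/7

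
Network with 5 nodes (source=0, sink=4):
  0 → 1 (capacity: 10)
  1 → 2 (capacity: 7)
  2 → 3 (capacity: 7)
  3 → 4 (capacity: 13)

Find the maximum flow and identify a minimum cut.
Max flow = 7, Min cut edges: (2,3)

Maximum flow: 7
Minimum cut: (2,3)
Partition: S = [0, 1, 2], T = [3, 4]

Max-flow min-cut theorem verified: both equal 7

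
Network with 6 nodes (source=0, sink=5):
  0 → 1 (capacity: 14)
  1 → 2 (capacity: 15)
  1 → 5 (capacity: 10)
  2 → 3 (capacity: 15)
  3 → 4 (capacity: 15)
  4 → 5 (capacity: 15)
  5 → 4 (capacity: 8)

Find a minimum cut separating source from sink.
Min cut value = 14, edges: (0,1)

Min cut value: 14
Partition: S = [0], T = [1, 2, 3, 4, 5]
Cut edges: (0,1)

By max-flow min-cut theorem, max flow = min cut = 14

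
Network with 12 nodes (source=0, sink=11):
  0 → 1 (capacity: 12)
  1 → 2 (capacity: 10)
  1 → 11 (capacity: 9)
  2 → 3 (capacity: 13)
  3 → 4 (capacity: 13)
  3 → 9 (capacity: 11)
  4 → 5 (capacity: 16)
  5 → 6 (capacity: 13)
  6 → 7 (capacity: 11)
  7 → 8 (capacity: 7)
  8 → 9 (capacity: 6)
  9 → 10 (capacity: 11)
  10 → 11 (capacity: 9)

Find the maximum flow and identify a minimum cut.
Max flow = 12, Min cut edges: (0,1)

Maximum flow: 12
Minimum cut: (0,1)
Partition: S = [0], T = [1, 2, 3, 4, 5, 6, 7, 8, 9, 10, 11]

Max-flow min-cut theorem verified: both equal 12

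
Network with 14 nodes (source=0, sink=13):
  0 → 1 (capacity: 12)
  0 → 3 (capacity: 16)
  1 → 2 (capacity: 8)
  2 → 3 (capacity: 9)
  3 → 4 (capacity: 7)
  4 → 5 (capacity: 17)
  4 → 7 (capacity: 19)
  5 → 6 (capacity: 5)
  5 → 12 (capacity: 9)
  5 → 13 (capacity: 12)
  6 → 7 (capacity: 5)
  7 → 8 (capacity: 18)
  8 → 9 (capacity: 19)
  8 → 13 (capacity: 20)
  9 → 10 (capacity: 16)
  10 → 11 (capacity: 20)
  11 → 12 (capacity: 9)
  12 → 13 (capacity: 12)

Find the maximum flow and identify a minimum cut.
Max flow = 7, Min cut edges: (3,4)

Maximum flow: 7
Minimum cut: (3,4)
Partition: S = [0, 1, 2, 3], T = [4, 5, 6, 7, 8, 9, 10, 11, 12, 13]

Max-flow min-cut theorem verified: both equal 7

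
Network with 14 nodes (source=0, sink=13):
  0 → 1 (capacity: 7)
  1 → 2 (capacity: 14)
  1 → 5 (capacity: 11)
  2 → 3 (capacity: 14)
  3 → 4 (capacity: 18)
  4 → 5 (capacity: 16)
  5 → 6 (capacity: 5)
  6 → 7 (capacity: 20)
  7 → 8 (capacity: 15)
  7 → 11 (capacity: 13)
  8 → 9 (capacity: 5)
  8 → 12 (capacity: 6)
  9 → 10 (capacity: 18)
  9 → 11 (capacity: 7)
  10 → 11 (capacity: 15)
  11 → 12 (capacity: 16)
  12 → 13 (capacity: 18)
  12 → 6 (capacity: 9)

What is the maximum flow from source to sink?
Maximum flow = 5

Max flow: 5

Flow assignment:
  0 → 1: 5/7
  1 → 5: 5/11
  5 → 6: 5/5
  6 → 7: 5/20
  7 → 8: 5/15
  8 → 12: 5/6
  12 → 13: 5/18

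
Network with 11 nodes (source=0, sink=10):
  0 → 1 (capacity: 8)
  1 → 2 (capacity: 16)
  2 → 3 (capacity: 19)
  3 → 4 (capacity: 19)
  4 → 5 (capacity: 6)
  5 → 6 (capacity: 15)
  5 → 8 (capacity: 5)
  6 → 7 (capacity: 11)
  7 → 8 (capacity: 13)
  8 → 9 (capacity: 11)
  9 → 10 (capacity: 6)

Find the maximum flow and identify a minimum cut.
Max flow = 6, Min cut edges: (9,10)

Maximum flow: 6
Minimum cut: (9,10)
Partition: S = [0, 1, 2, 3, 4, 5, 6, 7, 8, 9], T = [10]

Max-flow min-cut theorem verified: both equal 6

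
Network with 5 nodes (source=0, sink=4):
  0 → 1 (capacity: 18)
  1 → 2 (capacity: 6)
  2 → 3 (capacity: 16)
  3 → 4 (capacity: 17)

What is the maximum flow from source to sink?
Maximum flow = 6

Max flow: 6

Flow assignment:
  0 → 1: 6/18
  1 → 2: 6/6
  2 → 3: 6/16
  3 → 4: 6/17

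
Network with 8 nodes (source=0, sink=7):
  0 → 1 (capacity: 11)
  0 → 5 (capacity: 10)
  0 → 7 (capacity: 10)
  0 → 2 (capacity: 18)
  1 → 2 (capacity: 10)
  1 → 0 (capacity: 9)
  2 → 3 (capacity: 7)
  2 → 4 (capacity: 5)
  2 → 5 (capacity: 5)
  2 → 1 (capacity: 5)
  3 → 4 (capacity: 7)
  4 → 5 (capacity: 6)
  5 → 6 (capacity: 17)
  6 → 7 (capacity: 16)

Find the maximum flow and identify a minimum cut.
Max flow = 26, Min cut edges: (0,7), (6,7)

Maximum flow: 26
Minimum cut: (0,7), (6,7)
Partition: S = [0, 1, 2, 3, 4, 5, 6], T = [7]

Max-flow min-cut theorem verified: both equal 26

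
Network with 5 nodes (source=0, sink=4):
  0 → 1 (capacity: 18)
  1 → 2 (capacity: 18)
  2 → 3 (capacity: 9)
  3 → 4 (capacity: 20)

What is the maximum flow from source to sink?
Maximum flow = 9

Max flow: 9

Flow assignment:
  0 → 1: 9/18
  1 → 2: 9/18
  2 → 3: 9/9
  3 → 4: 9/20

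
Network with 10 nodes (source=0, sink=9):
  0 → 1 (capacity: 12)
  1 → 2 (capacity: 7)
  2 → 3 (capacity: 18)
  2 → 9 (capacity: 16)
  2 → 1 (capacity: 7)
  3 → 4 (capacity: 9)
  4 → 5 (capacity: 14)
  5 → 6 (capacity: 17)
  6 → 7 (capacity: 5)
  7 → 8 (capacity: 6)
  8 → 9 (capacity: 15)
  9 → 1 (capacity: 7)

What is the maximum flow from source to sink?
Maximum flow = 7

Max flow: 7

Flow assignment:
  0 → 1: 7/12
  1 → 2: 7/7
  2 → 9: 7/16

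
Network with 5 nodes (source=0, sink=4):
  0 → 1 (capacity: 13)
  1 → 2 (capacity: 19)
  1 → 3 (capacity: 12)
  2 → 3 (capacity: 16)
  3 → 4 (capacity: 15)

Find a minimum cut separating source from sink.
Min cut value = 13, edges: (0,1)

Min cut value: 13
Partition: S = [0], T = [1, 2, 3, 4]
Cut edges: (0,1)

By max-flow min-cut theorem, max flow = min cut = 13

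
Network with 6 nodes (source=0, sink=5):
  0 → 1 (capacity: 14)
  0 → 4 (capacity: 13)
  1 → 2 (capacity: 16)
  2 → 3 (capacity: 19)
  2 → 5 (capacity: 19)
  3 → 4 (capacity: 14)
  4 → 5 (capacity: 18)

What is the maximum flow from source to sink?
Maximum flow = 27

Max flow: 27

Flow assignment:
  0 → 1: 14/14
  0 → 4: 13/13
  1 → 2: 14/16
  2 → 5: 14/19
  4 → 5: 13/18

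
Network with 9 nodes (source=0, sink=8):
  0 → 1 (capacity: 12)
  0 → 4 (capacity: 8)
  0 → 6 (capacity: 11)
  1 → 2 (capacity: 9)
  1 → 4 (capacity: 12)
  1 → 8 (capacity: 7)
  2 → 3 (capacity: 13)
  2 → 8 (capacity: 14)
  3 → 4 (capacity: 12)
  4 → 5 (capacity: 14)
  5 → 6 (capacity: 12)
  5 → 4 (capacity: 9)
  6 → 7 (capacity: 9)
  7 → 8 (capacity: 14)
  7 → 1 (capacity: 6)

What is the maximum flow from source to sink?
Maximum flow = 21

Max flow: 21

Flow assignment:
  0 → 1: 12/12
  0 → 4: 8/8
  0 → 6: 1/11
  1 → 2: 5/9
  1 → 8: 7/7
  2 → 8: 5/14
  4 → 5: 8/14
  5 → 6: 8/12
  6 → 7: 9/9
  7 → 8: 9/14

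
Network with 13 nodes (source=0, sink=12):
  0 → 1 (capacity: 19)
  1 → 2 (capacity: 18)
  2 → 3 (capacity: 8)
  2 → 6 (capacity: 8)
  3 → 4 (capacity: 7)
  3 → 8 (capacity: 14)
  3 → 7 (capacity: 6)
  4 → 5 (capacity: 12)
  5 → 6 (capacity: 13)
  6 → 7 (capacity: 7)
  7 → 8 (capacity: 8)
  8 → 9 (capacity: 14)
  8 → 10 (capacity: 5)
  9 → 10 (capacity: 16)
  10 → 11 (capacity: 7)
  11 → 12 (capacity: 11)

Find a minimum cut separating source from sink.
Min cut value = 7, edges: (10,11)

Min cut value: 7
Partition: S = [0, 1, 2, 3, 4, 5, 6, 7, 8, 9, 10], T = [11, 12]
Cut edges: (10,11)

By max-flow min-cut theorem, max flow = min cut = 7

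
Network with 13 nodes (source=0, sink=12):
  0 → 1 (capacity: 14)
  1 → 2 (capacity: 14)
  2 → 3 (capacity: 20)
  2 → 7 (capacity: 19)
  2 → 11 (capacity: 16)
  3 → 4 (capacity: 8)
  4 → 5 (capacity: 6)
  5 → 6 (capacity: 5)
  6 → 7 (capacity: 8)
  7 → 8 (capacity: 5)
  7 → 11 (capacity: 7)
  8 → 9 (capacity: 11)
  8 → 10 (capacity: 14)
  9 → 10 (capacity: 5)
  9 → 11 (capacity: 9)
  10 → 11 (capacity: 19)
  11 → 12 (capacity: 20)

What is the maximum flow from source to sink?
Maximum flow = 14

Max flow: 14

Flow assignment:
  0 → 1: 14/14
  1 → 2: 14/14
  2 → 11: 14/16
  11 → 12: 14/20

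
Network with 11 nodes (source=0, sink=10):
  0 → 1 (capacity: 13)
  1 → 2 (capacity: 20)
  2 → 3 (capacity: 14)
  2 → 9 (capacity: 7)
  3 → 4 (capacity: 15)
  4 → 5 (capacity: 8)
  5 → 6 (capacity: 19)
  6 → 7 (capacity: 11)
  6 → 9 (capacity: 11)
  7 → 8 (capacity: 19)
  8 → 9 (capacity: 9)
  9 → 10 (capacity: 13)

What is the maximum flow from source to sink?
Maximum flow = 13

Max flow: 13

Flow assignment:
  0 → 1: 13/13
  1 → 2: 13/20
  2 → 3: 6/14
  2 → 9: 7/7
  3 → 4: 6/15
  4 → 5: 6/8
  5 → 6: 6/19
  6 → 9: 6/11
  9 → 10: 13/13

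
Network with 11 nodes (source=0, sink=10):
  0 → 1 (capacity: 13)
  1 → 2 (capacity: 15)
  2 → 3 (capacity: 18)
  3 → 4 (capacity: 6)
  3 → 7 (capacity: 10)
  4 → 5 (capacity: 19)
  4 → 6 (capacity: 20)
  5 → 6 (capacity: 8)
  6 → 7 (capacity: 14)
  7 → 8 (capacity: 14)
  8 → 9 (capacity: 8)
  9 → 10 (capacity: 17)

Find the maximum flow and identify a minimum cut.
Max flow = 8, Min cut edges: (8,9)

Maximum flow: 8
Minimum cut: (8,9)
Partition: S = [0, 1, 2, 3, 4, 5, 6, 7, 8], T = [9, 10]

Max-flow min-cut theorem verified: both equal 8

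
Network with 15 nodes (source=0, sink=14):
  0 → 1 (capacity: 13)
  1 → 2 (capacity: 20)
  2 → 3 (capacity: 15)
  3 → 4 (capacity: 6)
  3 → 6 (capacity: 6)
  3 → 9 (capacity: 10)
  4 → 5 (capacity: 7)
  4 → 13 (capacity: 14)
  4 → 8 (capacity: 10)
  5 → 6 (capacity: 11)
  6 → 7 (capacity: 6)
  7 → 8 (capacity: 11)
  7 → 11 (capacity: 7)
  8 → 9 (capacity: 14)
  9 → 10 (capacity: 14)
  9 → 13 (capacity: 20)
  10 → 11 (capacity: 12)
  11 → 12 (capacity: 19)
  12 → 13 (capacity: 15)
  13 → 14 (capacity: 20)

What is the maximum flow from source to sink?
Maximum flow = 13

Max flow: 13

Flow assignment:
  0 → 1: 13/13
  1 → 2: 13/20
  2 → 3: 13/15
  3 → 4: 6/6
  3 → 9: 7/10
  4 → 13: 6/14
  9 → 13: 7/20
  13 → 14: 13/20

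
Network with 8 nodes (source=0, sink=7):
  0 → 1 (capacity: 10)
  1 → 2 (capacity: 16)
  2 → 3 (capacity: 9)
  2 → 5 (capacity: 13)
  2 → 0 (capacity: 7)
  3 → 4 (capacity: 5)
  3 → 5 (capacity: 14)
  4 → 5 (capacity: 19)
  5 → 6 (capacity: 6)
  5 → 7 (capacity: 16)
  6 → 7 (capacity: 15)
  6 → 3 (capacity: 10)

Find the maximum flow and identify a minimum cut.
Max flow = 10, Min cut edges: (0,1)

Maximum flow: 10
Minimum cut: (0,1)
Partition: S = [0], T = [1, 2, 3, 4, 5, 6, 7]

Max-flow min-cut theorem verified: both equal 10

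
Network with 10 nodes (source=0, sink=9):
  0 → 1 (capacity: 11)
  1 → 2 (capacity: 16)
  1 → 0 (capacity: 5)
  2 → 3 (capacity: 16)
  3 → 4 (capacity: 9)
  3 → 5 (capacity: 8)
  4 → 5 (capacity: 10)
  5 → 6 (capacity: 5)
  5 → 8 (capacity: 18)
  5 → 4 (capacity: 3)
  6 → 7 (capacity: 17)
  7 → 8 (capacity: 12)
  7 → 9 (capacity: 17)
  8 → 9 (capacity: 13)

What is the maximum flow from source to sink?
Maximum flow = 11

Max flow: 11

Flow assignment:
  0 → 1: 11/11
  1 → 2: 11/16
  2 → 3: 11/16
  3 → 4: 3/9
  3 → 5: 8/8
  4 → 5: 3/10
  5 → 8: 11/18
  8 → 9: 11/13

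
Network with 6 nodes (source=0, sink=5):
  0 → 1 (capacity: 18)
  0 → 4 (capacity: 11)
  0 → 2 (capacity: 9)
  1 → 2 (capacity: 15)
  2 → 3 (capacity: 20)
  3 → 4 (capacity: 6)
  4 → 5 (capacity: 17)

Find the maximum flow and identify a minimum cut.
Max flow = 17, Min cut edges: (4,5)

Maximum flow: 17
Minimum cut: (4,5)
Partition: S = [0, 1, 2, 3, 4], T = [5]

Max-flow min-cut theorem verified: both equal 17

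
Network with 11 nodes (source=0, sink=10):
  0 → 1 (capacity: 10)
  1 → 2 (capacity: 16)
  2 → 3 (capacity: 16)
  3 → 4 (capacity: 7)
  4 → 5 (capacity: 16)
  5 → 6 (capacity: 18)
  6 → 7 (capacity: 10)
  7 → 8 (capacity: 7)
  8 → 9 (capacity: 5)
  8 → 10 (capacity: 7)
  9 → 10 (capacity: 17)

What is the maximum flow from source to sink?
Maximum flow = 7

Max flow: 7

Flow assignment:
  0 → 1: 7/10
  1 → 2: 7/16
  2 → 3: 7/16
  3 → 4: 7/7
  4 → 5: 7/16
  5 → 6: 7/18
  6 → 7: 7/10
  7 → 8: 7/7
  8 → 10: 7/7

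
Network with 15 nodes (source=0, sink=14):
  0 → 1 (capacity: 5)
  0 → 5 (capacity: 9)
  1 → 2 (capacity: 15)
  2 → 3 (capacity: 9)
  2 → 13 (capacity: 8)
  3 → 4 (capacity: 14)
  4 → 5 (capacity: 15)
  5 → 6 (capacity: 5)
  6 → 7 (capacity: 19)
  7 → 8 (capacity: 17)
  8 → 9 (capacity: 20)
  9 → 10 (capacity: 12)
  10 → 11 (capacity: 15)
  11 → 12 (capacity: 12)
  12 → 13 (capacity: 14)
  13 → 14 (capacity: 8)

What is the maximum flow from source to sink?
Maximum flow = 8

Max flow: 8

Flow assignment:
  0 → 1: 3/5
  0 → 5: 5/9
  1 → 2: 3/15
  2 → 13: 3/8
  5 → 6: 5/5
  6 → 7: 5/19
  7 → 8: 5/17
  8 → 9: 5/20
  9 → 10: 5/12
  10 → 11: 5/15
  11 → 12: 5/12
  12 → 13: 5/14
  13 → 14: 8/8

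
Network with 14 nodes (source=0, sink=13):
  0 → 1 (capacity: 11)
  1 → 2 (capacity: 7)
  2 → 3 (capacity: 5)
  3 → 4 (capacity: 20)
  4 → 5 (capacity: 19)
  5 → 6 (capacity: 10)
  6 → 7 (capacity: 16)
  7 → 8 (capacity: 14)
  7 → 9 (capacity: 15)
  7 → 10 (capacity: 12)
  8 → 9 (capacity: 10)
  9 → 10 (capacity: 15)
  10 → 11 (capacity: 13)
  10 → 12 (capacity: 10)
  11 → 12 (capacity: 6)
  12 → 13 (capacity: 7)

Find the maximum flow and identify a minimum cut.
Max flow = 5, Min cut edges: (2,3)

Maximum flow: 5
Minimum cut: (2,3)
Partition: S = [0, 1, 2], T = [3, 4, 5, 6, 7, 8, 9, 10, 11, 12, 13]

Max-flow min-cut theorem verified: both equal 5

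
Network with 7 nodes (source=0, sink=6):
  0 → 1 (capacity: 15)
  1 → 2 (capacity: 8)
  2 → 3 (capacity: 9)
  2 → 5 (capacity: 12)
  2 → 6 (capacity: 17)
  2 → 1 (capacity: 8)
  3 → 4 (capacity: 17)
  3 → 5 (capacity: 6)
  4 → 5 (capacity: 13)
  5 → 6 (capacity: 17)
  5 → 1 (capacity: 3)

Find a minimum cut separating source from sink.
Min cut value = 8, edges: (1,2)

Min cut value: 8
Partition: S = [0, 1], T = [2, 3, 4, 5, 6]
Cut edges: (1,2)

By max-flow min-cut theorem, max flow = min cut = 8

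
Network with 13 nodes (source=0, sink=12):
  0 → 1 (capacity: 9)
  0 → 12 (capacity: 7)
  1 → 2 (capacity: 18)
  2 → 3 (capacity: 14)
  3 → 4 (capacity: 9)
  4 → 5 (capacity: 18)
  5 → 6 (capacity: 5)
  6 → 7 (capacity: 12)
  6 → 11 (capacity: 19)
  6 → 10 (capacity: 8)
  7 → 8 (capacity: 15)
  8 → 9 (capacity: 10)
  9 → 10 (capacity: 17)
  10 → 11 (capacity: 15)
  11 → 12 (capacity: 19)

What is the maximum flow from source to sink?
Maximum flow = 12

Max flow: 12

Flow assignment:
  0 → 1: 5/9
  0 → 12: 7/7
  1 → 2: 5/18
  2 → 3: 5/14
  3 → 4: 5/9
  4 → 5: 5/18
  5 → 6: 5/5
  6 → 11: 5/19
  11 → 12: 5/19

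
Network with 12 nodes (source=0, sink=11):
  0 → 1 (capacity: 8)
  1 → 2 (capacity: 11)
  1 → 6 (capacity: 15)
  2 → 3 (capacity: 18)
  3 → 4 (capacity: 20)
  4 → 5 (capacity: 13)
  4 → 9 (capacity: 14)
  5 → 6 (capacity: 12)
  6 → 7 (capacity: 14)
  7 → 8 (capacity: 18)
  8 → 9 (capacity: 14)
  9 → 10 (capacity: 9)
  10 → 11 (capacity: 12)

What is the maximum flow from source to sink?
Maximum flow = 8

Max flow: 8

Flow assignment:
  0 → 1: 8/8
  1 → 2: 8/11
  2 → 3: 8/18
  3 → 4: 8/20
  4 → 9: 8/14
  9 → 10: 8/9
  10 → 11: 8/12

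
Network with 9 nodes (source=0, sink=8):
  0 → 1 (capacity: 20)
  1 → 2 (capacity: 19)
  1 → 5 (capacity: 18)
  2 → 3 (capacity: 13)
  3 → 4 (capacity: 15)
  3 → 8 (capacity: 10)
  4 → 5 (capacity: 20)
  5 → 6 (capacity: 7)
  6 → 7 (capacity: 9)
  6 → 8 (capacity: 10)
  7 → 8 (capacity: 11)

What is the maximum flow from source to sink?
Maximum flow = 17

Max flow: 17

Flow assignment:
  0 → 1: 17/20
  1 → 2: 13/19
  1 → 5: 4/18
  2 → 3: 13/13
  3 → 4: 3/15
  3 → 8: 10/10
  4 → 5: 3/20
  5 → 6: 7/7
  6 → 8: 7/10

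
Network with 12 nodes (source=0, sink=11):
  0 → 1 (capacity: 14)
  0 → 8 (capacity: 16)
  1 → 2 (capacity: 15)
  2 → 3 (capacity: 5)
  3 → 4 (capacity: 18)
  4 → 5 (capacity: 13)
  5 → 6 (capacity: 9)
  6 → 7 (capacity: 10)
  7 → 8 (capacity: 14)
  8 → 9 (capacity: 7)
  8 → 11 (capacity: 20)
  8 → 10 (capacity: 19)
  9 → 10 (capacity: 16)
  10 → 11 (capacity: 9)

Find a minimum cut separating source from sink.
Min cut value = 21, edges: (0,8), (2,3)

Min cut value: 21
Partition: S = [0, 1, 2], T = [3, 4, 5, 6, 7, 8, 9, 10, 11]
Cut edges: (0,8), (2,3)

By max-flow min-cut theorem, max flow = min cut = 21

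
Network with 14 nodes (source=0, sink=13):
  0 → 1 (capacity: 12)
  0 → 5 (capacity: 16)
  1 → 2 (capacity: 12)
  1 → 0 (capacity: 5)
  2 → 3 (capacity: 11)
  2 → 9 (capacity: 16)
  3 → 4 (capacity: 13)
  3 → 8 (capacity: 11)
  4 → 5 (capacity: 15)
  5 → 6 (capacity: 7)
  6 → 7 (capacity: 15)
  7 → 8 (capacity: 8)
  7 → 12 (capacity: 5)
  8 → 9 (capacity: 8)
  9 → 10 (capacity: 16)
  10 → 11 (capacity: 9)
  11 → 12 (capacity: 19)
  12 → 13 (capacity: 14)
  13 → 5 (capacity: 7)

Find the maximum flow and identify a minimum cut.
Max flow = 14, Min cut edges: (12,13)

Maximum flow: 14
Minimum cut: (12,13)
Partition: S = [0, 1, 2, 3, 4, 5, 6, 7, 8, 9, 10, 11, 12], T = [13]

Max-flow min-cut theorem verified: both equal 14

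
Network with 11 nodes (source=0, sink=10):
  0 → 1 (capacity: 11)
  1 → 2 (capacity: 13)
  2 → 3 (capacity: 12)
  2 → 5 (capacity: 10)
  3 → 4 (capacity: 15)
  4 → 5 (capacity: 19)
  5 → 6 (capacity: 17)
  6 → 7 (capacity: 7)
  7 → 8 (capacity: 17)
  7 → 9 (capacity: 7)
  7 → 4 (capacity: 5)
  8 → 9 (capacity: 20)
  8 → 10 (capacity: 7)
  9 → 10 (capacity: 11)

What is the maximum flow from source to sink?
Maximum flow = 7

Max flow: 7

Flow assignment:
  0 → 1: 7/11
  1 → 2: 7/13
  2 → 3: 1/12
  2 → 5: 6/10
  3 → 4: 1/15
  4 → 5: 1/19
  5 → 6: 7/17
  6 → 7: 7/7
  7 → 8: 7/17
  8 → 10: 7/7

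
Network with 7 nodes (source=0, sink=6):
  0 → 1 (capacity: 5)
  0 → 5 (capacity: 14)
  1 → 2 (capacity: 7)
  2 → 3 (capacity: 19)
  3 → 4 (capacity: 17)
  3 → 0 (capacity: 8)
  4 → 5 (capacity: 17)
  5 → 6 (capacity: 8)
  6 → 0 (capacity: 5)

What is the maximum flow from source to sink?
Maximum flow = 8

Max flow: 8

Flow assignment:
  0 → 1: 5/5
  0 → 5: 3/14
  1 → 2: 5/7
  2 → 3: 5/19
  3 → 4: 5/17
  4 → 5: 5/17
  5 → 6: 8/8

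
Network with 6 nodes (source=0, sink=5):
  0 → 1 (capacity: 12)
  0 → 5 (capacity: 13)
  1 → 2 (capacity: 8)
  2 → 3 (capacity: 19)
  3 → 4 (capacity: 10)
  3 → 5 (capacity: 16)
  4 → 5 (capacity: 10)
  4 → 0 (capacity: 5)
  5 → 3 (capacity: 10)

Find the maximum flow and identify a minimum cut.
Max flow = 21, Min cut edges: (0,5), (1,2)

Maximum flow: 21
Minimum cut: (0,5), (1,2)
Partition: S = [0, 1], T = [2, 3, 4, 5]

Max-flow min-cut theorem verified: both equal 21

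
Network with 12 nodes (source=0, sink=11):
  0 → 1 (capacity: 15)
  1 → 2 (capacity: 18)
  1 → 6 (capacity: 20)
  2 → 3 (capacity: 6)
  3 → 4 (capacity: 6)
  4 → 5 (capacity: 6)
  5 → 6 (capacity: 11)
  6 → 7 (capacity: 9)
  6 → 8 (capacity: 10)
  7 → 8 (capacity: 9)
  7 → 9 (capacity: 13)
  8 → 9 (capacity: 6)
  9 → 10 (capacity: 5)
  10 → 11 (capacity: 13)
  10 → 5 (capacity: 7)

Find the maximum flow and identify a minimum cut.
Max flow = 5, Min cut edges: (9,10)

Maximum flow: 5
Minimum cut: (9,10)
Partition: S = [0, 1, 2, 3, 4, 5, 6, 7, 8, 9], T = [10, 11]

Max-flow min-cut theorem verified: both equal 5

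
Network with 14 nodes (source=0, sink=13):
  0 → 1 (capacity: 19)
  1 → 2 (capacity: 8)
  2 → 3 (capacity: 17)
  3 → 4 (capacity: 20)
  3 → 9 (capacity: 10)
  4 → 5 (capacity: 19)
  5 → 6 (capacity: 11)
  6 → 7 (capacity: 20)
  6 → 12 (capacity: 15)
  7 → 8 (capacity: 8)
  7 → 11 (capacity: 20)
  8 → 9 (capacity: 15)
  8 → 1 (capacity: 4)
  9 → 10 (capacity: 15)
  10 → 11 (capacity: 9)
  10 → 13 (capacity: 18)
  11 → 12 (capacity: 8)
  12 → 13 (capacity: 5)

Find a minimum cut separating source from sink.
Min cut value = 8, edges: (1,2)

Min cut value: 8
Partition: S = [0, 1], T = [2, 3, 4, 5, 6, 7, 8, 9, 10, 11, 12, 13]
Cut edges: (1,2)

By max-flow min-cut theorem, max flow = min cut = 8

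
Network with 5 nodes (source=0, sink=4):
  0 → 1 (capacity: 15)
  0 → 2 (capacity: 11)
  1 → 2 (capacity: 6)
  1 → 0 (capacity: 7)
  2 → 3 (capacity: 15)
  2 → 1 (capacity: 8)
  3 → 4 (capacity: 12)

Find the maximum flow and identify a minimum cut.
Max flow = 12, Min cut edges: (3,4)

Maximum flow: 12
Minimum cut: (3,4)
Partition: S = [0, 1, 2, 3], T = [4]

Max-flow min-cut theorem verified: both equal 12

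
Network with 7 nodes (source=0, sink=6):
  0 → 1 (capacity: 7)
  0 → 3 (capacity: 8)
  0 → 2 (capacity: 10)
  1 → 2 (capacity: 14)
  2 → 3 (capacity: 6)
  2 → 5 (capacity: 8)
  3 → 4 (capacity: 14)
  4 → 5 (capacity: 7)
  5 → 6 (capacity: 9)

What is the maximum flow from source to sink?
Maximum flow = 9

Max flow: 9

Flow assignment:
  0 → 1: 7/7
  0 → 2: 2/10
  1 → 2: 7/14
  2 → 3: 1/6
  2 → 5: 8/8
  3 → 4: 1/14
  4 → 5: 1/7
  5 → 6: 9/9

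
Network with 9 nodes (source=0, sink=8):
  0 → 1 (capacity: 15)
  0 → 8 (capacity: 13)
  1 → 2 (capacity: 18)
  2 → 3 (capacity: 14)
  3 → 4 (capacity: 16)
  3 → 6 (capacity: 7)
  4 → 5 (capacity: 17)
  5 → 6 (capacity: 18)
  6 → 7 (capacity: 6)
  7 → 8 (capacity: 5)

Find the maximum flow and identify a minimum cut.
Max flow = 18, Min cut edges: (0,8), (7,8)

Maximum flow: 18
Minimum cut: (0,8), (7,8)
Partition: S = [0, 1, 2, 3, 4, 5, 6, 7], T = [8]

Max-flow min-cut theorem verified: both equal 18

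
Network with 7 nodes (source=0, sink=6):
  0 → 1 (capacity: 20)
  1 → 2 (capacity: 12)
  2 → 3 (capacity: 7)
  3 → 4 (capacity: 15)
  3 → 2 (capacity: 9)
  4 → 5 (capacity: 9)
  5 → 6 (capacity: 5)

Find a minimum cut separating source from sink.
Min cut value = 5, edges: (5,6)

Min cut value: 5
Partition: S = [0, 1, 2, 3, 4, 5], T = [6]
Cut edges: (5,6)

By max-flow min-cut theorem, max flow = min cut = 5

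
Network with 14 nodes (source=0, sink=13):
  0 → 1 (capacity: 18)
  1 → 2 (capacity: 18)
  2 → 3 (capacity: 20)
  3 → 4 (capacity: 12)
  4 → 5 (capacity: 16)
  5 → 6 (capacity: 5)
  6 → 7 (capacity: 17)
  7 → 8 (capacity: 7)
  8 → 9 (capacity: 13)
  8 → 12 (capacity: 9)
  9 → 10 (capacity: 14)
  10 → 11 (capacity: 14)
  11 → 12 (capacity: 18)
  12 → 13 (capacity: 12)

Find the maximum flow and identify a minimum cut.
Max flow = 5, Min cut edges: (5,6)

Maximum flow: 5
Minimum cut: (5,6)
Partition: S = [0, 1, 2, 3, 4, 5], T = [6, 7, 8, 9, 10, 11, 12, 13]

Max-flow min-cut theorem verified: both equal 5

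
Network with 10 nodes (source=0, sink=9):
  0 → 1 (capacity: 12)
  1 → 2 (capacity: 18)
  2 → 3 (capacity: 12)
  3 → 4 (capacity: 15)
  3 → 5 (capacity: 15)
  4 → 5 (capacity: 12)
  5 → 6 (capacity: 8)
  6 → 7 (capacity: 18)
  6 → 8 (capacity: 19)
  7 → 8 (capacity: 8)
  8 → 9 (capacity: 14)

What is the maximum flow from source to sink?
Maximum flow = 8

Max flow: 8

Flow assignment:
  0 → 1: 8/12
  1 → 2: 8/18
  2 → 3: 8/12
  3 → 5: 8/15
  5 → 6: 8/8
  6 → 8: 8/19
  8 → 9: 8/14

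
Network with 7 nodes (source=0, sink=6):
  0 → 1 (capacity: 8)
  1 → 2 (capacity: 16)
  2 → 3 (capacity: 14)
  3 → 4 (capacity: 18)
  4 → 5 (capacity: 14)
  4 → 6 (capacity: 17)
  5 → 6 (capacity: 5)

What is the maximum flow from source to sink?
Maximum flow = 8

Max flow: 8

Flow assignment:
  0 → 1: 8/8
  1 → 2: 8/16
  2 → 3: 8/14
  3 → 4: 8/18
  4 → 6: 8/17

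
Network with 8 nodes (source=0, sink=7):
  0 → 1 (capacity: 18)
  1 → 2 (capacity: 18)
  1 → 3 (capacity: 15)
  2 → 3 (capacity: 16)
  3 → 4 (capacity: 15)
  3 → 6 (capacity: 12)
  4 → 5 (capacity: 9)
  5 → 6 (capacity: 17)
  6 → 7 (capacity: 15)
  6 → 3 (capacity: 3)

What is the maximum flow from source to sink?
Maximum flow = 15

Max flow: 15

Flow assignment:
  0 → 1: 15/18
  1 → 2: 3/18
  1 → 3: 12/15
  2 → 3: 3/16
  3 → 4: 6/15
  3 → 6: 9/12
  4 → 5: 6/9
  5 → 6: 6/17
  6 → 7: 15/15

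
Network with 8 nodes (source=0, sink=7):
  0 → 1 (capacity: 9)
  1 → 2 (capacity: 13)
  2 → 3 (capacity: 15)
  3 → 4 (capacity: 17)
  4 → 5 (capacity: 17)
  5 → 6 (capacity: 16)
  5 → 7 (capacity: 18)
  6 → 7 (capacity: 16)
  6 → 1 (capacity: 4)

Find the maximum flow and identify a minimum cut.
Max flow = 9, Min cut edges: (0,1)

Maximum flow: 9
Minimum cut: (0,1)
Partition: S = [0], T = [1, 2, 3, 4, 5, 6, 7]

Max-flow min-cut theorem verified: both equal 9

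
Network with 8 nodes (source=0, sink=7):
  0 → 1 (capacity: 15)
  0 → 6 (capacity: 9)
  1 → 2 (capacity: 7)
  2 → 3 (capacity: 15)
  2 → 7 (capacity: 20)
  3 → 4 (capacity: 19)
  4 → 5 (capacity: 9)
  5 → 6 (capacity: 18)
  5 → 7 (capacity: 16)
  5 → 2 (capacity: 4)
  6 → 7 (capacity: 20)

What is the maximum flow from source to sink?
Maximum flow = 16

Max flow: 16

Flow assignment:
  0 → 1: 7/15
  0 → 6: 9/9
  1 → 2: 7/7
  2 → 7: 7/20
  6 → 7: 9/20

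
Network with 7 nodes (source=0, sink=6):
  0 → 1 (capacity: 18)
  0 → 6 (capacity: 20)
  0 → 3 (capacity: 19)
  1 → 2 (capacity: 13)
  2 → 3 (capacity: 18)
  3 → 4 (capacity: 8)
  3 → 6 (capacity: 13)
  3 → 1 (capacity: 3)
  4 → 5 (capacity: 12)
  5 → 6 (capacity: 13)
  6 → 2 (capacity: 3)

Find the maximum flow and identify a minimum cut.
Max flow = 41, Min cut edges: (0,6), (3,4), (3,6)

Maximum flow: 41
Minimum cut: (0,6), (3,4), (3,6)
Partition: S = [0, 1, 2, 3], T = [4, 5, 6]

Max-flow min-cut theorem verified: both equal 41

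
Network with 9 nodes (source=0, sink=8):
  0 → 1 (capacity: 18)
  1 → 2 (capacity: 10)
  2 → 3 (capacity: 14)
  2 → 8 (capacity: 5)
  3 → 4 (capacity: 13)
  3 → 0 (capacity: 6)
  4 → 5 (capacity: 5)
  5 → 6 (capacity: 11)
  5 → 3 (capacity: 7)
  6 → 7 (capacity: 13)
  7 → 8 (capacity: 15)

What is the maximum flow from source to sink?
Maximum flow = 10

Max flow: 10

Flow assignment:
  0 → 1: 10/18
  1 → 2: 10/10
  2 → 3: 5/14
  2 → 8: 5/5
  3 → 4: 5/13
  4 → 5: 5/5
  5 → 6: 5/11
  6 → 7: 5/13
  7 → 8: 5/15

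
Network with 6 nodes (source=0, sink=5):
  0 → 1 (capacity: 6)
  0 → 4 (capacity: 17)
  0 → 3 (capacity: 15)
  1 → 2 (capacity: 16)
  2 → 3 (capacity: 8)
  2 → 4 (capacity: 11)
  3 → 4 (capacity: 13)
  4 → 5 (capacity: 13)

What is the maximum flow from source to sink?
Maximum flow = 13

Max flow: 13

Flow assignment:
  0 → 1: 6/6
  0 → 3: 7/15
  1 → 2: 6/16
  2 → 4: 6/11
  3 → 4: 7/13
  4 → 5: 13/13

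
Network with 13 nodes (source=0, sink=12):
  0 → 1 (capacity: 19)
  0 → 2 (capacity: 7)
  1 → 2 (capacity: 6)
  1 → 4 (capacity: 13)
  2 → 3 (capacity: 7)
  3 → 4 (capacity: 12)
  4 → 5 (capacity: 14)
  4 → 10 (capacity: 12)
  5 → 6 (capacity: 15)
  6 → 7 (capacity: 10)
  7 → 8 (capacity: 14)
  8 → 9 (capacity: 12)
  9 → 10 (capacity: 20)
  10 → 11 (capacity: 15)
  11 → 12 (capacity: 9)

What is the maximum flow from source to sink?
Maximum flow = 9

Max flow: 9

Flow assignment:
  0 → 1: 8/19
  0 → 2: 1/7
  1 → 2: 6/6
  1 → 4: 2/13
  2 → 3: 7/7
  3 → 4: 7/12
  4 → 5: 8/14
  4 → 10: 1/12
  5 → 6: 8/15
  6 → 7: 8/10
  7 → 8: 8/14
  8 → 9: 8/12
  9 → 10: 8/20
  10 → 11: 9/15
  11 → 12: 9/9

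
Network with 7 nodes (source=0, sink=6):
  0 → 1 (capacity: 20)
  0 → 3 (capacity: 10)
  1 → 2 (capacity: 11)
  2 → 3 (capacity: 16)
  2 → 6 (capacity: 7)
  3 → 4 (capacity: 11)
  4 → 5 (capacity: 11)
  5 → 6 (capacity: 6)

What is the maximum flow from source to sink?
Maximum flow = 13

Max flow: 13

Flow assignment:
  0 → 1: 11/20
  0 → 3: 2/10
  1 → 2: 11/11
  2 → 3: 4/16
  2 → 6: 7/7
  3 → 4: 6/11
  4 → 5: 6/11
  5 → 6: 6/6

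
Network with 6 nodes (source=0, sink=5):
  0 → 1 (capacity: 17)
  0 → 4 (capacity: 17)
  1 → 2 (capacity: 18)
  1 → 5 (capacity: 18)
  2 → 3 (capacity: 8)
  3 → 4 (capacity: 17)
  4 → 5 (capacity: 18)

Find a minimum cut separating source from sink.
Min cut value = 34, edges: (0,1), (0,4)

Min cut value: 34
Partition: S = [0], T = [1, 2, 3, 4, 5]
Cut edges: (0,1), (0,4)

By max-flow min-cut theorem, max flow = min cut = 34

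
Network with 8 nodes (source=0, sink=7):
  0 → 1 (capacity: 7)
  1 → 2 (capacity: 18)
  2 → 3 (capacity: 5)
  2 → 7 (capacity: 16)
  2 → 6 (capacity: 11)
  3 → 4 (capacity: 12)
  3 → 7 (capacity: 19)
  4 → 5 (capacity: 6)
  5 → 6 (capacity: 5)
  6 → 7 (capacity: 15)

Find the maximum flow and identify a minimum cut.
Max flow = 7, Min cut edges: (0,1)

Maximum flow: 7
Minimum cut: (0,1)
Partition: S = [0], T = [1, 2, 3, 4, 5, 6, 7]

Max-flow min-cut theorem verified: both equal 7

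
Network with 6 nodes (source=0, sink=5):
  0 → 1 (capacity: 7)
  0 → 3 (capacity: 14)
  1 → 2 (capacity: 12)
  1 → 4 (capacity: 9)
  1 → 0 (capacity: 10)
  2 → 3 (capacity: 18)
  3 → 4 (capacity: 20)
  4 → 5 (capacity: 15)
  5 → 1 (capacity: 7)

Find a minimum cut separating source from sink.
Min cut value = 15, edges: (4,5)

Min cut value: 15
Partition: S = [0, 1, 2, 3, 4], T = [5]
Cut edges: (4,5)

By max-flow min-cut theorem, max flow = min cut = 15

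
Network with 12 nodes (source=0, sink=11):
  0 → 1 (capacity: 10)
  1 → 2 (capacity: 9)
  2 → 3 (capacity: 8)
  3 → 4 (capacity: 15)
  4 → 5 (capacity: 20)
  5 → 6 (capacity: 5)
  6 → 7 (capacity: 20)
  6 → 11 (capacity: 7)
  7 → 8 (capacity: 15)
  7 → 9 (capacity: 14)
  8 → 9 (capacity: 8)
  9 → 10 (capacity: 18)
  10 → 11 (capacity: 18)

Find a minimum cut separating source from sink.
Min cut value = 5, edges: (5,6)

Min cut value: 5
Partition: S = [0, 1, 2, 3, 4, 5], T = [6, 7, 8, 9, 10, 11]
Cut edges: (5,6)

By max-flow min-cut theorem, max flow = min cut = 5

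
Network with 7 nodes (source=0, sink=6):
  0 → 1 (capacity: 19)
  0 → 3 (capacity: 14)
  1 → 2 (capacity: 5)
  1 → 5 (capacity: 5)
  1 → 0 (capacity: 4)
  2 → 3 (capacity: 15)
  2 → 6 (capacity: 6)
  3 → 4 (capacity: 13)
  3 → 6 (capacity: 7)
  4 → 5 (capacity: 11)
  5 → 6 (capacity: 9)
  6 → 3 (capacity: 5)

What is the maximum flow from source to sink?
Maximum flow = 21

Max flow: 21

Flow assignment:
  0 → 1: 10/19
  0 → 3: 11/14
  1 → 2: 5/5
  1 → 5: 5/5
  2 → 6: 5/6
  3 → 4: 4/13
  3 → 6: 7/7
  4 → 5: 4/11
  5 → 6: 9/9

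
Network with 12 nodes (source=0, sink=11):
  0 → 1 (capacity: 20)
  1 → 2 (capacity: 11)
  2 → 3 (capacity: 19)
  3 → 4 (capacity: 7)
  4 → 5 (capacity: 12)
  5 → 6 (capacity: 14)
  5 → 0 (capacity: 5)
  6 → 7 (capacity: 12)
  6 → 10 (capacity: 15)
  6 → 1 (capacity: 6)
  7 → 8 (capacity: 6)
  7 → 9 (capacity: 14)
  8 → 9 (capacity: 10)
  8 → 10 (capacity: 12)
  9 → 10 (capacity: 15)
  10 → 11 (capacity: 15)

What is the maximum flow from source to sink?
Maximum flow = 7

Max flow: 7

Flow assignment:
  0 → 1: 7/20
  1 → 2: 7/11
  2 → 3: 7/19
  3 → 4: 7/7
  4 → 5: 7/12
  5 → 6: 7/14
  6 → 10: 7/15
  10 → 11: 7/15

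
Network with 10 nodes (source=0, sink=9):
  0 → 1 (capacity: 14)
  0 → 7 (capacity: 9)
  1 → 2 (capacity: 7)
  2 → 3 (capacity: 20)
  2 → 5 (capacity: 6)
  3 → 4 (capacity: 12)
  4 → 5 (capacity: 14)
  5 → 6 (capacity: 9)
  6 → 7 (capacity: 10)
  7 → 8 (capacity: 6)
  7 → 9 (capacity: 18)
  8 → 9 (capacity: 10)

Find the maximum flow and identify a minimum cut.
Max flow = 16, Min cut edges: (0,7), (1,2)

Maximum flow: 16
Minimum cut: (0,7), (1,2)
Partition: S = [0, 1], T = [2, 3, 4, 5, 6, 7, 8, 9]

Max-flow min-cut theorem verified: both equal 16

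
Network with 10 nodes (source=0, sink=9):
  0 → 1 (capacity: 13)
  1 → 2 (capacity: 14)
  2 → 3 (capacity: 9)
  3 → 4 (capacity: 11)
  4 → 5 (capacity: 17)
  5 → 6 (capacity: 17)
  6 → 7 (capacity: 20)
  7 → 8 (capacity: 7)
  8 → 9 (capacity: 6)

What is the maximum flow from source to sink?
Maximum flow = 6

Max flow: 6

Flow assignment:
  0 → 1: 6/13
  1 → 2: 6/14
  2 → 3: 6/9
  3 → 4: 6/11
  4 → 5: 6/17
  5 → 6: 6/17
  6 → 7: 6/20
  7 → 8: 6/7
  8 → 9: 6/6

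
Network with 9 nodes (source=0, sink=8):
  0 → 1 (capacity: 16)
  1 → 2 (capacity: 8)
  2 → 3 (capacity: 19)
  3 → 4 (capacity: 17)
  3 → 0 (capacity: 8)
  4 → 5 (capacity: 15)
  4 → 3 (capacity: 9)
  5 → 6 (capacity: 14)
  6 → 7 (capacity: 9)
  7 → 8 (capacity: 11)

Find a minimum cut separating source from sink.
Min cut value = 8, edges: (1,2)

Min cut value: 8
Partition: S = [0, 1], T = [2, 3, 4, 5, 6, 7, 8]
Cut edges: (1,2)

By max-flow min-cut theorem, max flow = min cut = 8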